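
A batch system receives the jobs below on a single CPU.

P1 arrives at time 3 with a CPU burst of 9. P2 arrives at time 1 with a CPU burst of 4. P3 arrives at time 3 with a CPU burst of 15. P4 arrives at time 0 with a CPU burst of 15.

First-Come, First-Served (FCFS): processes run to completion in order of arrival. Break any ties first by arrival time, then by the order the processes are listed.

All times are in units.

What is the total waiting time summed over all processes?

Schedule: | P4 0-15 | P2 15-19 | P1 19-28 | P3 28-43 |
Completion: P1=28  P2=19  P3=43  P4=15
Turnaround (C−A): P1=25  P2=18  P3=40  P4=15
Waiting = turnaround − burst: P1=16, P2=14, P3=25, P4=0
Total waiting = 16 + 14 + 25 + 0 = 55

55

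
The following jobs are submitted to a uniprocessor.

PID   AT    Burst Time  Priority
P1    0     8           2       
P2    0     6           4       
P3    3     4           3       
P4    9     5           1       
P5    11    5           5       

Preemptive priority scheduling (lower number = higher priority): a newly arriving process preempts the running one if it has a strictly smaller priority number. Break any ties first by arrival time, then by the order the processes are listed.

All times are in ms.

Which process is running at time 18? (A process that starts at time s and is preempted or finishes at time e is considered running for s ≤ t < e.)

P2

Gantt: | P1 0-8 | P3 8-9 | P4 9-14 | P3 14-17 | P2 17-23 | P5 23-28 |
Completion: P1=8  P2=23  P3=17  P4=14  P5=28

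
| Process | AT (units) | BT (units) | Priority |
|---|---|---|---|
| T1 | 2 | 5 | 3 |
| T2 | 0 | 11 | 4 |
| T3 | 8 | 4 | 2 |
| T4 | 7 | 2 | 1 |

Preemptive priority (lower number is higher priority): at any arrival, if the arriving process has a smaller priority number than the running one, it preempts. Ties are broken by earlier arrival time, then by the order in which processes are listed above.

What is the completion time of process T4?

Gantt: | T2 0-2 | T1 2-7 | T4 7-9 | T3 9-13 | T2 13-22 |
Completion: T1=7  T2=22  T3=13  T4=9
Turnaround (C−A): T1=5  T2=22  T3=5  T4=2

9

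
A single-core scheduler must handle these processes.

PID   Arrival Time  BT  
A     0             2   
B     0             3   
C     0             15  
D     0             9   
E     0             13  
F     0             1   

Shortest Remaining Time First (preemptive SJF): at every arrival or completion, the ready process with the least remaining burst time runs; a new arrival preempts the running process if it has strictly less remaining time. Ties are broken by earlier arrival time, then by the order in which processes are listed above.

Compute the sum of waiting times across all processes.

Timeline: | F 0-1 | A 1-3 | B 3-6 | D 6-15 | E 15-28 | C 28-43 |
Completion: A=3  B=6  C=43  D=15  E=28  F=1
Turnaround (C−A): A=3  B=6  C=43  D=15  E=28  F=1
Waiting = turnaround − burst: A=1, B=3, C=28, D=6, E=15, F=0
Total waiting = 1 + 3 + 28 + 6 + 15 + 0 = 53

53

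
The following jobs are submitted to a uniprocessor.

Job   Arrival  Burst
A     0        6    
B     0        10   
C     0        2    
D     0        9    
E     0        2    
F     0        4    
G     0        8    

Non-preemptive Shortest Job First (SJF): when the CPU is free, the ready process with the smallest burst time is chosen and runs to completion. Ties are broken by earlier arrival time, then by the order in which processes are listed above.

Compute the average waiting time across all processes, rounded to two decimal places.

11.57

Gantt: | C 0-2 | E 2-4 | F 4-8 | A 8-14 | G 14-22 | D 22-31 | B 31-41 |
Completion: A=14  B=41  C=2  D=31  E=4  F=8  G=22
Waiting times: A=8, B=31, C=0, D=22, E=2, F=4, G=14
Average waiting = (8+31+0+22+2+4+14) / 7 = 81/7 = 11.57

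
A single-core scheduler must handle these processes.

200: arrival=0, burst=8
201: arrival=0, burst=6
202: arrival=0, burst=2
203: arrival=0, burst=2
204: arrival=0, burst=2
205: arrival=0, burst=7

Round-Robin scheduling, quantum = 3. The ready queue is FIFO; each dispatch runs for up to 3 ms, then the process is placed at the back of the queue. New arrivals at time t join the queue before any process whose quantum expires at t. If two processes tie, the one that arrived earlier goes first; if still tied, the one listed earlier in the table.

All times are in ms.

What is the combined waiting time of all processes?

Gantt: | 200 0-3 | 201 3-6 | 202 6-8 | 203 8-10 | 204 10-12 | 205 12-15 | 200 15-18 | 201 18-21 | 205 21-24 | 200 24-26 | 205 26-27 |
Completion: 200=26  201=21  202=8  203=10  204=12  205=27
Waiting = turnaround − burst: 200=18, 201=15, 202=6, 203=8, 204=10, 205=20
Total waiting = 18 + 15 + 6 + 8 + 10 + 20 = 77

77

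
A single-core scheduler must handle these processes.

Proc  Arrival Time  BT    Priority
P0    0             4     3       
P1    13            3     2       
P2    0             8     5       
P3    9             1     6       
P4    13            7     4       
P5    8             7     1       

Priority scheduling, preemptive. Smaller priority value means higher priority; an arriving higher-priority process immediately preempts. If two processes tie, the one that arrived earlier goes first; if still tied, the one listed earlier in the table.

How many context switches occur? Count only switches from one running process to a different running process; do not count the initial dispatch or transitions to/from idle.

Schedule: | P0 0-4 | P2 4-8 | P5 8-15 | P1 15-18 | P4 18-25 | P2 25-29 | P3 29-30 |
Completion: P0=4  P1=18  P2=29  P3=30  P4=25  P5=15
Turnaround (C−A): P0=4  P1=5  P2=29  P3=21  P4=12  P5=7

6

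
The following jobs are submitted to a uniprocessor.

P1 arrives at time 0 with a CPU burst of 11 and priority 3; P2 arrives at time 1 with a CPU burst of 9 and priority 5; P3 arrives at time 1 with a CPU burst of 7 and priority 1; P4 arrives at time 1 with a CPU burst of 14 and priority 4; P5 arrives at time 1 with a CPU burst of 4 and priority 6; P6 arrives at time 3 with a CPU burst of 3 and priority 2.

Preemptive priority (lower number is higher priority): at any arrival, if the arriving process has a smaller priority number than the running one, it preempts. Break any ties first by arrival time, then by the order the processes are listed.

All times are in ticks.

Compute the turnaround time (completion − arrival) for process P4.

Timeline: | P1 0-1 | P3 1-8 | P6 8-11 | P1 11-21 | P4 21-35 | P2 35-44 | P5 44-48 |
Completion: P1=21  P2=44  P3=8  P4=35  P5=48  P6=11
Turnaround (C−A): P1=21  P2=43  P3=7  P4=34  P5=47  P6=8
Turnaround(P4) = completion − arrival = 35 − 1 = 34

34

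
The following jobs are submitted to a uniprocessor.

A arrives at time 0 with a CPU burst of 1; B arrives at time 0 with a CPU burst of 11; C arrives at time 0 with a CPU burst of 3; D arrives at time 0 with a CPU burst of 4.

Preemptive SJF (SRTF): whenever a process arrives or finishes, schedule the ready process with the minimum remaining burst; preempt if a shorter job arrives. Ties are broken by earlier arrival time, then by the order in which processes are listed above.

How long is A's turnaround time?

Timeline: | A 0-1 | C 1-4 | D 4-8 | B 8-19 |
Completion: A=1  B=19  C=4  D=8
Turnaround(A) = completion − arrival = 1 − 0 = 1

1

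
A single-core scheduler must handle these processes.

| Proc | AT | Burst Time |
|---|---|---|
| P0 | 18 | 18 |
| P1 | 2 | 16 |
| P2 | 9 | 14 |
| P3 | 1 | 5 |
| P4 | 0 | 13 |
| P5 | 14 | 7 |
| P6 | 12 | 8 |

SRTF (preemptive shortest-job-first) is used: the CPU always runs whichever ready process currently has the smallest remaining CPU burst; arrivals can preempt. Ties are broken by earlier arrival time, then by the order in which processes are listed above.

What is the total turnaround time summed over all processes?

Schedule: | P4 0-1 | P3 1-6 | P4 6-18 | P5 18-25 | P6 25-33 | P2 33-47 | P1 47-63 | P0 63-81 |
Completion: P0=81  P1=63  P2=47  P3=6  P4=18  P5=25  P6=33
Turnaround (C−A): P0=63  P1=61  P2=38  P3=5  P4=18  P5=11  P6=21
Turnaround = completion − arrival: P0=63, P1=61, P2=38, P3=5, P4=18, P5=11, P6=21
Total turnaround = 63 + 61 + 38 + 5 + 18 + 11 + 21 = 217

217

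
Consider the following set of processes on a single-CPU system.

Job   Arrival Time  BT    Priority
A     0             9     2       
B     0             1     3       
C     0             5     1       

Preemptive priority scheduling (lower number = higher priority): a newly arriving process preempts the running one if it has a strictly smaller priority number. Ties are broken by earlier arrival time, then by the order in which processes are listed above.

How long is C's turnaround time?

Timeline: | C 0-5 | A 5-14 | B 14-15 |
Completion: A=14  B=15  C=5
Turnaround (C−A): A=14  B=15  C=5
Turnaround(C) = completion − arrival = 5 − 0 = 5

5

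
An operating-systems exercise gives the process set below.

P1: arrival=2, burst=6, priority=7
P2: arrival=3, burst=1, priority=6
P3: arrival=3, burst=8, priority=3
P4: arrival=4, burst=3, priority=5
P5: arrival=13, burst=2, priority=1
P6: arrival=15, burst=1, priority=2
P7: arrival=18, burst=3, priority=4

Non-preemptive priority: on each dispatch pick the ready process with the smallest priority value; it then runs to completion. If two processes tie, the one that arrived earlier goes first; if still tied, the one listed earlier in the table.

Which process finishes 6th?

Schedule: | idle 0-2 | P1 2-8 | P3 8-16 | P5 16-18 | P6 18-19 | P7 19-22 | P4 22-25 | P2 25-26 |
Completion: P1=8  P2=26  P3=16  P4=25  P5=18  P6=19  P7=22
Turnaround (C−A): P1=6  P2=23  P3=13  P4=21  P5=5  P6=4  P7=4
Finish order: P1 → P3 → P5 → P6 → P7 → P4 → P2

P4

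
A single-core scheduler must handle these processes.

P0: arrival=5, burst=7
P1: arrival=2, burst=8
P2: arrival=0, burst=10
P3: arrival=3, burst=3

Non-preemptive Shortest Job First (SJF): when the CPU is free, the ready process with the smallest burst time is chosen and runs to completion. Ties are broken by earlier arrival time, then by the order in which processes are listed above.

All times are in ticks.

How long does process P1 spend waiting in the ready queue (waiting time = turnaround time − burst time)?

18

Timeline: | P2 0-10 | P3 10-13 | P0 13-20 | P1 20-28 |
Completion: P0=20  P1=28  P2=10  P3=13
Turnaround (C−A): P0=15  P1=26  P2=10  P3=10
Waiting(P1) = turnaround − burst = 26 − 8 = 18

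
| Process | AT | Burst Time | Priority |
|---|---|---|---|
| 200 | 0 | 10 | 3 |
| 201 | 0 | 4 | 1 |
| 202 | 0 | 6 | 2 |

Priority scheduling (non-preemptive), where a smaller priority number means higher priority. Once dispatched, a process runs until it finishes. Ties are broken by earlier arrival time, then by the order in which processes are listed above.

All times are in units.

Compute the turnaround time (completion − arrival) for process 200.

20

Schedule: | 201 0-4 | 202 4-10 | 200 10-20 |
Completion: 200=20  201=4  202=10
Turnaround (C−A): 200=20  201=4  202=10
Turnaround(200) = completion − arrival = 20 − 0 = 20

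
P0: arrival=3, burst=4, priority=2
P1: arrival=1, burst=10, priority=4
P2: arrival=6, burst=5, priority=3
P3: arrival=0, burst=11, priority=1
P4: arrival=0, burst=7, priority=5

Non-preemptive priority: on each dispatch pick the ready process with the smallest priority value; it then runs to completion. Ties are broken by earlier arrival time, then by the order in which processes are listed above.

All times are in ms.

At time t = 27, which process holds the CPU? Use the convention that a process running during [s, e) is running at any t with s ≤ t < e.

P1

Schedule: | P3 0-11 | P0 11-15 | P2 15-20 | P1 20-30 | P4 30-37 |
Completion: P0=15  P1=30  P2=20  P3=11  P4=37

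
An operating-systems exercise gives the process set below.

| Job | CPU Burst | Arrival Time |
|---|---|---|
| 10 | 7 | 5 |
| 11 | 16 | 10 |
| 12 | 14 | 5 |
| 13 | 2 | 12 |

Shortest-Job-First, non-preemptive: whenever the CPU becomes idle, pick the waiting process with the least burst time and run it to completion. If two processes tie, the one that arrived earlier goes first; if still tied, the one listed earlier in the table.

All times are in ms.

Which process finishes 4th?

Gantt: | idle 0-5 | 10 5-12 | 13 12-14 | 12 14-28 | 11 28-44 |
Completion: 10=12  11=44  12=28  13=14
Turnaround (C−A): 10=7  11=34  12=23  13=2
Finish order: 10 → 13 → 12 → 11

11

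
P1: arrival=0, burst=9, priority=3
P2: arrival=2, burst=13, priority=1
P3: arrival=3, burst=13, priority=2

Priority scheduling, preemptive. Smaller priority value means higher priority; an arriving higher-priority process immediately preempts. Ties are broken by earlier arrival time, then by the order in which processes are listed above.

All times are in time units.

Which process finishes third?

Schedule: | P1 0-2 | P2 2-15 | P3 15-28 | P1 28-35 |
Completion: P1=35  P2=15  P3=28
Finish order: P2 → P3 → P1

P1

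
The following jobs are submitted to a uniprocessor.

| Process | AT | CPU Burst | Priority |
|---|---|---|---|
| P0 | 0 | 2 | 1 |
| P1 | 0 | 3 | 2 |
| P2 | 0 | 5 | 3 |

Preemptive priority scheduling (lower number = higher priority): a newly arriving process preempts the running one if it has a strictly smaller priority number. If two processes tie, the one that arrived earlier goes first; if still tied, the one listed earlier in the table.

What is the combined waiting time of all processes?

7

Gantt: | P0 0-2 | P1 2-5 | P2 5-10 |
Completion: P0=2  P1=5  P2=10
Waiting = turnaround − burst: P0=0, P1=2, P2=5
Total waiting = 0 + 2 + 5 = 7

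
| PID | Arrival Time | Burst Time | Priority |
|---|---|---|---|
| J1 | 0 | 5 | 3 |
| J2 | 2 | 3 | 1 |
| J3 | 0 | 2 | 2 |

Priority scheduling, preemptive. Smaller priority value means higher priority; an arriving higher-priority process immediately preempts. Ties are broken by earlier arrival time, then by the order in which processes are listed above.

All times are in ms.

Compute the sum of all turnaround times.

Gantt: | J3 0-2 | J2 2-5 | J1 5-10 |
Completion: J1=10  J2=5  J3=2
Turnaround (C−A): J1=10  J2=3  J3=2
Turnaround = completion − arrival: J1=10, J2=3, J3=2
Total turnaround = 10 + 3 + 2 = 15

15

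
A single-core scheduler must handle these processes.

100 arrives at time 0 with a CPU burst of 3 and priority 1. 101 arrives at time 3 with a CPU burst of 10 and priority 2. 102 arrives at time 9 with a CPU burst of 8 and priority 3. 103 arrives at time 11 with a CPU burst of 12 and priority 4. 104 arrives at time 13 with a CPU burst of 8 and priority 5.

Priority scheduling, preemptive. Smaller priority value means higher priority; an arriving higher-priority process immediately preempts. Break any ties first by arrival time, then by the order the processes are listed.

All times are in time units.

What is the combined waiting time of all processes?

34

Gantt: | 100 0-3 | 101 3-13 | 102 13-21 | 103 21-33 | 104 33-41 |
Completion: 100=3  101=13  102=21  103=33  104=41
Turnaround (C−A): 100=3  101=10  102=12  103=22  104=28
Waiting = turnaround − burst: 100=0, 101=0, 102=4, 103=10, 104=20
Total waiting = 0 + 0 + 4 + 10 + 20 = 34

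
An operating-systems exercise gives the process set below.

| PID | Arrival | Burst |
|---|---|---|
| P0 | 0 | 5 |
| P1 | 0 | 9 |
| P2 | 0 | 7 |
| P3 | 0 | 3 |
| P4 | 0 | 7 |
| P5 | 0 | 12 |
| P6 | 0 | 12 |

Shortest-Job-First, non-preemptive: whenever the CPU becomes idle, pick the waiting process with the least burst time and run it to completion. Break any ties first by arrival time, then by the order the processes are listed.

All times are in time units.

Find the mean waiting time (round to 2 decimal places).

17.43

Gantt: | P3 0-3 | P0 3-8 | P2 8-15 | P4 15-22 | P1 22-31 | P5 31-43 | P6 43-55 |
Completion: P0=8  P1=31  P2=15  P3=3  P4=22  P5=43  P6=55
Turnaround (C−A): P0=8  P1=31  P2=15  P3=3  P4=22  P5=43  P6=55
Waiting times: P0=3, P1=22, P2=8, P3=0, P4=15, P5=31, P6=43
Average waiting = (3+22+8+0+15+31+43) / 7 = 122/7 = 17.43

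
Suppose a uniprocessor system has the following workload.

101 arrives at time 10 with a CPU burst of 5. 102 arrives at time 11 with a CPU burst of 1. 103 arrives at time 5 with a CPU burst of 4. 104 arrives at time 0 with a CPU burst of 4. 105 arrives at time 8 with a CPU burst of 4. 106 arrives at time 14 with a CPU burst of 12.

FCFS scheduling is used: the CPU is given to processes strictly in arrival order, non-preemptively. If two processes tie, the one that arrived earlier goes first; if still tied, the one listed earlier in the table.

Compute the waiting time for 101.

Schedule: | 104 0-4 | idle 4-5 | 103 5-9 | 105 9-13 | 101 13-18 | 102 18-19 | 106 19-31 |
Completion: 101=18  102=19  103=9  104=4  105=13  106=31
Waiting(101) = turnaround − burst = 8 − 5 = 3

3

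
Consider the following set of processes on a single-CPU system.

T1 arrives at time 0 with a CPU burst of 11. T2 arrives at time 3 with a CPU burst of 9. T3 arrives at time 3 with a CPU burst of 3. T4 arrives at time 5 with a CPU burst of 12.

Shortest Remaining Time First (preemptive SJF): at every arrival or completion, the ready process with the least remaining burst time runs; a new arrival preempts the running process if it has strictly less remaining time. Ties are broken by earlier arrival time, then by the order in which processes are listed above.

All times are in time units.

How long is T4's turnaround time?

Timeline: | T1 0-3 | T3 3-6 | T1 6-14 | T2 14-23 | T4 23-35 |
Completion: T1=14  T2=23  T3=6  T4=35
Turnaround (C−A): T1=14  T2=20  T3=3  T4=30
Turnaround(T4) = completion − arrival = 35 − 5 = 30

30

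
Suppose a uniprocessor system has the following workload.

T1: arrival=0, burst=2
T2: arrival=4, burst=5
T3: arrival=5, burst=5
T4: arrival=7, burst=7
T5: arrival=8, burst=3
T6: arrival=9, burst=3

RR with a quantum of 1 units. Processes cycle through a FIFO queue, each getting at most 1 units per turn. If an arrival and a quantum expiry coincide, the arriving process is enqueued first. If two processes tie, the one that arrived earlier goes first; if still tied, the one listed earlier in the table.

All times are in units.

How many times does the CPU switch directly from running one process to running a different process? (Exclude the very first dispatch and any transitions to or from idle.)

Timeline: | T1 0-2 | idle 2-4 | T2 4-5 | T3 5-6 | T2 6-7 | T3 7-8 | T4 8-9 | T2 9-10 | T5 10-11 | T3 11-12 | T6 12-13 | T4 13-14 | T2 14-15 | T5 15-16 | T3 16-17 | T6 17-18 | T4 18-19 | T2 19-20 | T5 20-21 | T3 21-22 | T6 22-23 | T4 23-27 |
Completion: T1=2  T2=20  T3=22  T4=27  T5=21  T6=23
Turnaround (C−A): T1=2  T2=16  T3=17  T4=20  T5=13  T6=14

19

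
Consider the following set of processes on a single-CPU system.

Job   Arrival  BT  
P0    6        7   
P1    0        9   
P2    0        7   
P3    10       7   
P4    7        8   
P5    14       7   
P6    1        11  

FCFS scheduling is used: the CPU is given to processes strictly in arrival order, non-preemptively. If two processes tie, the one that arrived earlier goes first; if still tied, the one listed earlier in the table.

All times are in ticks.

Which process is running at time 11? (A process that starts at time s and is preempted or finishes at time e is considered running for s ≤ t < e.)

P2

Timeline: | P1 0-9 | P2 9-16 | P6 16-27 | P0 27-34 | P4 34-42 | P3 42-49 | P5 49-56 |
Completion: P0=34  P1=9  P2=16  P3=49  P4=42  P5=56  P6=27
Turnaround (C−A): P0=28  P1=9  P2=16  P3=39  P4=35  P5=42  P6=26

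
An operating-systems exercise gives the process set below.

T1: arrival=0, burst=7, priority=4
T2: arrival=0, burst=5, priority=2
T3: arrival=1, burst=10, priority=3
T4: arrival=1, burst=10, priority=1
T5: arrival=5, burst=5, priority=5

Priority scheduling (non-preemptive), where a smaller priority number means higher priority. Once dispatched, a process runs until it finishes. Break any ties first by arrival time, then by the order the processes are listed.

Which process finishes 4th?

T1

Timeline: | T2 0-5 | T4 5-15 | T3 15-25 | T1 25-32 | T5 32-37 |
Completion: T1=32  T2=5  T3=25  T4=15  T5=37
Turnaround (C−A): T1=32  T2=5  T3=24  T4=14  T5=32
Finish order: T2 → T4 → T3 → T1 → T5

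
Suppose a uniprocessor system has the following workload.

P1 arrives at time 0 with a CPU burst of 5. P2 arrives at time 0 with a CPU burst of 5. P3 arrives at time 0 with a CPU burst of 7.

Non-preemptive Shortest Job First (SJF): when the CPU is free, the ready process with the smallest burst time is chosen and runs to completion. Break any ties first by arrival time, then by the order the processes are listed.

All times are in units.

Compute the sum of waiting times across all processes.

15

Timeline: | P1 0-5 | P2 5-10 | P3 10-17 |
Completion: P1=5  P2=10  P3=17
Turnaround (C−A): P1=5  P2=10  P3=17
Waiting = turnaround − burst: P1=0, P2=5, P3=10
Total waiting = 0 + 5 + 10 = 15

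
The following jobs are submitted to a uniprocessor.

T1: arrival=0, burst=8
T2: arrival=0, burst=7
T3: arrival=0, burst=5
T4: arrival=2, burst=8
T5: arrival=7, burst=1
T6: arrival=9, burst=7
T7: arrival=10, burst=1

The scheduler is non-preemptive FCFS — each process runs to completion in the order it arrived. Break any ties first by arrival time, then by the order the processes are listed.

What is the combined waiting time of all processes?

Schedule: | T1 0-8 | T2 8-15 | T3 15-20 | T4 20-28 | T5 28-29 | T6 29-36 | T7 36-37 |
Completion: T1=8  T2=15  T3=20  T4=28  T5=29  T6=36  T7=37
Turnaround (C−A): T1=8  T2=15  T3=20  T4=26  T5=22  T6=27  T7=27
Waiting = turnaround − burst: T1=0, T2=8, T3=15, T4=18, T5=21, T6=20, T7=26
Total waiting = 0 + 8 + 15 + 18 + 21 + 20 + 26 = 108

108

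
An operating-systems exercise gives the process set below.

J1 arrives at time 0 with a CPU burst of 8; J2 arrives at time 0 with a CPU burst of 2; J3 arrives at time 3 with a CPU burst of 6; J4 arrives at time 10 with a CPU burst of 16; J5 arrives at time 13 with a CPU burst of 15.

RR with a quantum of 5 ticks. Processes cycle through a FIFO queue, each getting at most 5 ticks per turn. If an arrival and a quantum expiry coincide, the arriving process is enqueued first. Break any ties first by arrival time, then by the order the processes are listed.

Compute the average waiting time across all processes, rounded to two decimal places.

Gantt: | J1 0-5 | J2 5-7 | J3 7-12 | J1 12-15 | J4 15-20 | J3 20-21 | J5 21-26 | J4 26-31 | J5 31-36 | J4 36-41 | J5 41-46 | J4 46-47 |
Completion: J1=15  J2=7  J3=21  J4=47  J5=46
Turnaround (C−A): J1=15  J2=7  J3=18  J4=37  J5=33
Waiting times: J1=7, J2=5, J3=12, J4=21, J5=18
Average waiting = (7+5+12+21+18) / 5 = 63/5 = 12.60

12.60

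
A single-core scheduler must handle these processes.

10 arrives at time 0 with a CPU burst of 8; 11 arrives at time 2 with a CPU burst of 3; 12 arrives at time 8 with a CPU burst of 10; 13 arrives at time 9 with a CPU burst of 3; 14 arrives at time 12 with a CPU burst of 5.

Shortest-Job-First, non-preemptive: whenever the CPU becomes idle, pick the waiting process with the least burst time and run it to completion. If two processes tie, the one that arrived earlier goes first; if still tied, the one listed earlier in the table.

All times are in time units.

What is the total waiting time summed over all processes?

Gantt: | 10 0-8 | 11 8-11 | 13 11-14 | 14 14-19 | 12 19-29 |
Completion: 10=8  11=11  12=29  13=14  14=19
Waiting = turnaround − burst: 10=0, 11=6, 12=11, 13=2, 14=2
Total waiting = 0 + 6 + 11 + 2 + 2 = 21

21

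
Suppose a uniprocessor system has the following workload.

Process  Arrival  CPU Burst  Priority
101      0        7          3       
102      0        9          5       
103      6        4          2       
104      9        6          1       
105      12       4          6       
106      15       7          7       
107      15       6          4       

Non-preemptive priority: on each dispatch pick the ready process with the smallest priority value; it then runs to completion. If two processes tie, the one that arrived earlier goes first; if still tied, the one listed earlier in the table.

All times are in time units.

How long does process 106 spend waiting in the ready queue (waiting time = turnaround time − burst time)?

Gantt: | 101 0-7 | 103 7-11 | 104 11-17 | 107 17-23 | 102 23-32 | 105 32-36 | 106 36-43 |
Completion: 101=7  102=32  103=11  104=17  105=36  106=43  107=23
Turnaround (C−A): 101=7  102=32  103=5  104=8  105=24  106=28  107=8
Waiting(106) = turnaround − burst = 28 − 7 = 21

21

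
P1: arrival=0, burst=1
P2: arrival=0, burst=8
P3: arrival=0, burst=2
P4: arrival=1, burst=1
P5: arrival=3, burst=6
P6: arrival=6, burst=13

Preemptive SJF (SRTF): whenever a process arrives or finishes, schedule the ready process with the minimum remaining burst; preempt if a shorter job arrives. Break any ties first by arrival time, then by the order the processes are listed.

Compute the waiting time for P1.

Timeline: | P1 0-1 | P4 1-2 | P3 2-4 | P5 4-10 | P2 10-18 | P6 18-31 |
Completion: P1=1  P2=18  P3=4  P4=2  P5=10  P6=31
Waiting(P1) = turnaround − burst = 1 − 1 = 0

0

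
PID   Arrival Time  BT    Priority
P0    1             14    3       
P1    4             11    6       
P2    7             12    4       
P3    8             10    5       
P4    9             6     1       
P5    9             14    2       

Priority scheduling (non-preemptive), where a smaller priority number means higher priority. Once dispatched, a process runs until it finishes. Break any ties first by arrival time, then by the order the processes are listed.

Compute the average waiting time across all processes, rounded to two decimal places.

23.00

Gantt: | idle 0-1 | P0 1-15 | P4 15-21 | P5 21-35 | P2 35-47 | P3 47-57 | P1 57-68 |
Completion: P0=15  P1=68  P2=47  P3=57  P4=21  P5=35
Turnaround (C−A): P0=14  P1=64  P2=40  P3=49  P4=12  P5=26
Waiting times: P0=0, P1=53, P2=28, P3=39, P4=6, P5=12
Average waiting = (0+53+28+39+6+12) / 6 = 138/6 = 23.00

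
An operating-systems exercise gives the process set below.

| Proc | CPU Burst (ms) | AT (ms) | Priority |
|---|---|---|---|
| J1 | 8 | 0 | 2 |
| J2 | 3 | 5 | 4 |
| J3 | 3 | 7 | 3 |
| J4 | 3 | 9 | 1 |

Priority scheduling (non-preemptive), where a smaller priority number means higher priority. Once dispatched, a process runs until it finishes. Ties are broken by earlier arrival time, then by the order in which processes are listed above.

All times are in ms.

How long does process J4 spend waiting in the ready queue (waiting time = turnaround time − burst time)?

Gantt: | J1 0-8 | J3 8-11 | J4 11-14 | J2 14-17 |
Completion: J1=8  J2=17  J3=11  J4=14
Turnaround (C−A): J1=8  J2=12  J3=4  J4=5
Waiting(J4) = turnaround − burst = 5 − 3 = 2

2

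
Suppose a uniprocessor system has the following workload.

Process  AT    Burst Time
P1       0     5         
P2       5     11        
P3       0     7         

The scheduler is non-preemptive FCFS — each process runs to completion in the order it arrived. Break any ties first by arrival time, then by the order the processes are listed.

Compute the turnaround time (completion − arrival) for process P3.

12

Timeline: | P1 0-5 | P3 5-12 | P2 12-23 |
Completion: P1=5  P2=23  P3=12
Turnaround (C−A): P1=5  P2=18  P3=12
Turnaround(P3) = completion − arrival = 12 − 0 = 12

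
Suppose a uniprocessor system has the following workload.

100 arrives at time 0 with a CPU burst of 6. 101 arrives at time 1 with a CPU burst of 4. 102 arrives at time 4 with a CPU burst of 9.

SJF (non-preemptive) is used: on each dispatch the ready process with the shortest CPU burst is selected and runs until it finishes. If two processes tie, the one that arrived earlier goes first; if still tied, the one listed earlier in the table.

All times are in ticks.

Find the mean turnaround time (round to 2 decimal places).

10.00

Schedule: | 100 0-6 | 101 6-10 | 102 10-19 |
Completion: 100=6  101=10  102=19
Turnaround times: 100=6, 101=9, 102=15
Average turnaround = (6+9+15) / 3 = 30/3 = 10.00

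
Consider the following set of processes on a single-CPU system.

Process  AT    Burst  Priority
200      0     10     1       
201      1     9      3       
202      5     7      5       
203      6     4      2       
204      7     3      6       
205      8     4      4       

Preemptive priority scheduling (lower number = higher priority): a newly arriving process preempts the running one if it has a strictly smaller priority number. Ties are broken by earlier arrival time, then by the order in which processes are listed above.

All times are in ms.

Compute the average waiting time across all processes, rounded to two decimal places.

13.50

Timeline: | 200 0-10 | 203 10-14 | 201 14-23 | 205 23-27 | 202 27-34 | 204 34-37 |
Completion: 200=10  201=23  202=34  203=14  204=37  205=27
Waiting times: 200=0, 201=13, 202=22, 203=4, 204=27, 205=15
Average waiting = (0+13+22+4+27+15) / 6 = 81/6 = 13.50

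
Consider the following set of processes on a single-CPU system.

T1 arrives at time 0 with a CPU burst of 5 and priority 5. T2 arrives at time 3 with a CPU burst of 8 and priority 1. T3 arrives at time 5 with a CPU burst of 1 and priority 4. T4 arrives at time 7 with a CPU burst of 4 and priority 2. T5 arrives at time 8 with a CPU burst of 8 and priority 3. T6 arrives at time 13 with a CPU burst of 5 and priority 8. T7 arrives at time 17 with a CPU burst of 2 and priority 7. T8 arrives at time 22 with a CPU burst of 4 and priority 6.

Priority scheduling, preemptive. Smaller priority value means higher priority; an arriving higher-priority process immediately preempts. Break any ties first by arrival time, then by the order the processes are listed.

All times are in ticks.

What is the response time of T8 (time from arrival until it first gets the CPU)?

4

Gantt: | T1 0-3 | T2 3-11 | T4 11-15 | T5 15-23 | T3 23-24 | T1 24-26 | T8 26-30 | T7 30-32 | T6 32-37 |
Completion: T1=26  T2=11  T3=24  T4=15  T5=23  T6=37  T7=32  T8=30
Turnaround (C−A): T1=26  T2=8  T3=19  T4=8  T5=15  T6=24  T7=15  T8=8
Response(T8) = first start − arrival = 26 − 22 = 4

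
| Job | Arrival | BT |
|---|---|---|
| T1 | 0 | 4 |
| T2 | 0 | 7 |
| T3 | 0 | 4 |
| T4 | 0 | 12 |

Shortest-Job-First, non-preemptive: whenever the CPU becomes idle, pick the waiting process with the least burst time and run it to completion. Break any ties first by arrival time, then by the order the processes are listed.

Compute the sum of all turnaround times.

54

Gantt: | T1 0-4 | T3 4-8 | T2 8-15 | T4 15-27 |
Completion: T1=4  T2=15  T3=8  T4=27
Turnaround = completion − arrival: T1=4, T2=15, T3=8, T4=27
Total turnaround = 4 + 15 + 8 + 27 = 54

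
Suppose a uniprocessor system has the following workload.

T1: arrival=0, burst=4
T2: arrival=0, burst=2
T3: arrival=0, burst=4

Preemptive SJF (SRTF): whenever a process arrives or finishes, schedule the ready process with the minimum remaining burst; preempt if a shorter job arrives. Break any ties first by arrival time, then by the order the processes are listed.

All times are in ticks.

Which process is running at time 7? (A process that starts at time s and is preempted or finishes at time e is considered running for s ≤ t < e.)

T3

Gantt: | T2 0-2 | T1 2-6 | T3 6-10 |
Completion: T1=6  T2=2  T3=10
Turnaround (C−A): T1=6  T2=2  T3=10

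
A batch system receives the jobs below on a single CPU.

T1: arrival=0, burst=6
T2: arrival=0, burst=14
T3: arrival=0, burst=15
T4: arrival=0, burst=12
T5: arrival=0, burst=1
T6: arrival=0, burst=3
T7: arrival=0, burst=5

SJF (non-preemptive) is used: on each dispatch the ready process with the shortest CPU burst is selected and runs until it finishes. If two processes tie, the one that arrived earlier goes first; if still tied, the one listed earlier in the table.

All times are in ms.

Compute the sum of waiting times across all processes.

Timeline: | T5 0-1 | T6 1-4 | T7 4-9 | T1 9-15 | T4 15-27 | T2 27-41 | T3 41-56 |
Completion: T1=15  T2=41  T3=56  T4=27  T5=1  T6=4  T7=9
Turnaround (C−A): T1=15  T2=41  T3=56  T4=27  T5=1  T6=4  T7=9
Waiting = turnaround − burst: T1=9, T2=27, T3=41, T4=15, T5=0, T6=1, T7=4
Total waiting = 9 + 27 + 41 + 15 + 0 + 1 + 4 = 97

97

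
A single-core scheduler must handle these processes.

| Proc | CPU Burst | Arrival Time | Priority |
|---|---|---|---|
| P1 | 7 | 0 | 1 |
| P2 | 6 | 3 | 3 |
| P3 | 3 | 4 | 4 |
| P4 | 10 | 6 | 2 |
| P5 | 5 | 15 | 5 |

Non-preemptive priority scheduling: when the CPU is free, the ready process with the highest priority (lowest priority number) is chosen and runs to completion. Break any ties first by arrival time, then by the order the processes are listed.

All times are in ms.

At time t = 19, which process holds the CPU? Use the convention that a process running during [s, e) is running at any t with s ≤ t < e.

P2

Gantt: | P1 0-7 | P4 7-17 | P2 17-23 | P3 23-26 | P5 26-31 |
Completion: P1=7  P2=23  P3=26  P4=17  P5=31
Turnaround (C−A): P1=7  P2=20  P3=22  P4=11  P5=16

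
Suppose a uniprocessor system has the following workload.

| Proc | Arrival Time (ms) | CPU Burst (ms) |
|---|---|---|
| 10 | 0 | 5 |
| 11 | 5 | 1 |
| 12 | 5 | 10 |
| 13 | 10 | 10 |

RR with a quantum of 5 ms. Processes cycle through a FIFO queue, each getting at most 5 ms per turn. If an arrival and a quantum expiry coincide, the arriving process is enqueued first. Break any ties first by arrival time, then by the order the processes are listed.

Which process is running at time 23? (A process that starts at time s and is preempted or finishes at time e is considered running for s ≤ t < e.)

13

Timeline: | 10 0-5 | 11 5-6 | 12 6-11 | 13 11-16 | 12 16-21 | 13 21-26 |
Completion: 10=5  11=6  12=21  13=26
Turnaround (C−A): 10=5  11=1  12=16  13=16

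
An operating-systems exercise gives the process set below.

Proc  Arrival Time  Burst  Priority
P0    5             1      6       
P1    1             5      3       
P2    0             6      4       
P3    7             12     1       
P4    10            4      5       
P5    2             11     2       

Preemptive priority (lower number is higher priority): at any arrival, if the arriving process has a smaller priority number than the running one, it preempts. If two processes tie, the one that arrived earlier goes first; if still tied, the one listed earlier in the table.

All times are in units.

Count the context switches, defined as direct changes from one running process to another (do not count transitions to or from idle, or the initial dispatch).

8

Timeline: | P2 0-1 | P1 1-2 | P5 2-7 | P3 7-19 | P5 19-25 | P1 25-29 | P2 29-34 | P4 34-38 | P0 38-39 |
Completion: P0=39  P1=29  P2=34  P3=19  P4=38  P5=25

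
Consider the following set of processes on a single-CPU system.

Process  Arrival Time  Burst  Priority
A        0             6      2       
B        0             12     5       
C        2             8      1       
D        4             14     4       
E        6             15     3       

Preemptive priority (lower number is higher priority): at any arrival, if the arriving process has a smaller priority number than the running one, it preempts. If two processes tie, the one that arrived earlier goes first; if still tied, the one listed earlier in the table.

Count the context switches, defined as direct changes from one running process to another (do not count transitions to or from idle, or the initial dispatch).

Schedule: | A 0-2 | C 2-10 | A 10-14 | E 14-29 | D 29-43 | B 43-55 |
Completion: A=14  B=55  C=10  D=43  E=29
Turnaround (C−A): A=14  B=55  C=8  D=39  E=23

5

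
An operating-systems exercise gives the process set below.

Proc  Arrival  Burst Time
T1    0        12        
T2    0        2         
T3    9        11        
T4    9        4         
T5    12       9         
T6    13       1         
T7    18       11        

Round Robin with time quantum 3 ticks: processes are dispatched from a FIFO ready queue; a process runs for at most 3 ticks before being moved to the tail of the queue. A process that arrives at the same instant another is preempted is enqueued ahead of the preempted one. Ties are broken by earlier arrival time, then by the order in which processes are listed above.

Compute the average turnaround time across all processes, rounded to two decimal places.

22.00

Timeline: | T1 0-3 | T2 3-5 | T1 5-11 | T3 11-14 | T4 14-17 | T1 17-20 | T5 20-23 | T6 23-24 | T3 24-27 | T4 27-28 | T7 28-31 | T5 31-34 | T3 34-37 | T7 37-40 | T5 40-43 | T3 43-45 | T7 45-50 |
Completion: T1=20  T2=5  T3=45  T4=28  T5=43  T6=24  T7=50
Turnaround (C−A): T1=20  T2=5  T3=36  T4=19  T5=31  T6=11  T7=32
Turnaround times: T1=20, T2=5, T3=36, T4=19, T5=31, T6=11, T7=32
Average turnaround = (20+5+36+19+31+11+32) / 7 = 154/7 = 22.00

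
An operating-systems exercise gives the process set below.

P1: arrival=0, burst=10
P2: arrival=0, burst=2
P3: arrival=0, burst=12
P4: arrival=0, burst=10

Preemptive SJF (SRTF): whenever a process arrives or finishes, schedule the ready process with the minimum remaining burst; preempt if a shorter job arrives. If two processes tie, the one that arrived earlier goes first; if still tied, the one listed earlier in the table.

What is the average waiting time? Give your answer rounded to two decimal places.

Timeline: | P2 0-2 | P1 2-12 | P4 12-22 | P3 22-34 |
Completion: P1=12  P2=2  P3=34  P4=22
Turnaround (C−A): P1=12  P2=2  P3=34  P4=22
Waiting times: P1=2, P2=0, P3=22, P4=12
Average waiting = (2+0+22+12) / 4 = 36/4 = 9.00

9.00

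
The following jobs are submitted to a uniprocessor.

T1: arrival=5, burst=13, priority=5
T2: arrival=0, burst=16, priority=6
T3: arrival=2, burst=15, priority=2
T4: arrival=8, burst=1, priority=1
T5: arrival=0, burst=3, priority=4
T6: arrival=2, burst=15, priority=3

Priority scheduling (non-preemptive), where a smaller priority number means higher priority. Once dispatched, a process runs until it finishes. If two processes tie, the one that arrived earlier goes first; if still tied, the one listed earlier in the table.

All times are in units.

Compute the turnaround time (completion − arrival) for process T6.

32

Gantt: | T5 0-3 | T3 3-18 | T4 18-19 | T6 19-34 | T1 34-47 | T2 47-63 |
Completion: T1=47  T2=63  T3=18  T4=19  T5=3  T6=34
Turnaround (C−A): T1=42  T2=63  T3=16  T4=11  T5=3  T6=32
Turnaround(T6) = completion − arrival = 34 − 2 = 32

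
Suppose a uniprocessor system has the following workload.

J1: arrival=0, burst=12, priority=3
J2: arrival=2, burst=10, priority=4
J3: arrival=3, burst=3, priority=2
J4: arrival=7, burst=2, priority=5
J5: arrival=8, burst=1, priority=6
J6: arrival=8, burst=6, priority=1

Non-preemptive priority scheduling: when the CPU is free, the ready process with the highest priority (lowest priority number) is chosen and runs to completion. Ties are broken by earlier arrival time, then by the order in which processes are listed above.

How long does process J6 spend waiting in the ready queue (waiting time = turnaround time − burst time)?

Gantt: | J1 0-12 | J6 12-18 | J3 18-21 | J2 21-31 | J4 31-33 | J5 33-34 |
Completion: J1=12  J2=31  J3=21  J4=33  J5=34  J6=18
Waiting(J6) = turnaround − burst = 10 − 6 = 4

4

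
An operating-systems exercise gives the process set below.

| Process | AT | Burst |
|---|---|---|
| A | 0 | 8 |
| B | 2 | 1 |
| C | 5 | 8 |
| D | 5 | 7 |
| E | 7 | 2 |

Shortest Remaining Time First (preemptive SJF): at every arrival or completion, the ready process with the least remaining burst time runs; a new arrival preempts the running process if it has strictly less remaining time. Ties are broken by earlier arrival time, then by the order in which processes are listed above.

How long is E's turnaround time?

4

Timeline: | A 0-2 | B 2-3 | A 3-9 | E 9-11 | D 11-18 | C 18-26 |
Completion: A=9  B=3  C=26  D=18  E=11
Turnaround (C−A): A=9  B=1  C=21  D=13  E=4
Turnaround(E) = completion − arrival = 11 − 7 = 4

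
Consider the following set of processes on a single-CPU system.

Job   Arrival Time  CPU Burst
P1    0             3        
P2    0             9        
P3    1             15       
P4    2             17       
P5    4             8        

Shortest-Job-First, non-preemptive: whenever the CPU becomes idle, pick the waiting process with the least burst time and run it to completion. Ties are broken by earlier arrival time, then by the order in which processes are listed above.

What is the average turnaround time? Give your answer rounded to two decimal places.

Gantt: | P1 0-3 | P2 3-12 | P5 12-20 | P3 20-35 | P4 35-52 |
Completion: P1=3  P2=12  P3=35  P4=52  P5=20
Turnaround (C−A): P1=3  P2=12  P3=34  P4=50  P5=16
Turnaround times: P1=3, P2=12, P3=34, P4=50, P5=16
Average turnaround = (3+12+34+50+16) / 5 = 115/5 = 23.00

23.00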